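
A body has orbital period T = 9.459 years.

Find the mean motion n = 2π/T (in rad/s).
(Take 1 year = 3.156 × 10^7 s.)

Convert to SI: T = 9.459 years = 2.98526e+08 s.
n = 2π / T.
n = 2π / 2.98526e+08 s ≈ 2.105e-08 rad/s.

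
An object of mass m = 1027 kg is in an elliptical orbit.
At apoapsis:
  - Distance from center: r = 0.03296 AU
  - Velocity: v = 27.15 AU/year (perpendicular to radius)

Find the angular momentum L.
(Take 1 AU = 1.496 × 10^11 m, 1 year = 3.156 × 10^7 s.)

Convert to SI: r = 0.03296 AU = 4.93082e+09 m; v = 27.15 AU/year = 128696 m/s.
Since v is perpendicular to r, L = m · v · r.
L = 1027 · 128696 · 4.93082e+09 kg·m²/s ≈ 6.517e+17 kg·m²/s.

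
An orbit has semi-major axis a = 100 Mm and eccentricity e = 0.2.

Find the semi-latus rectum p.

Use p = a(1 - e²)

Convert to SI: a = 100 Mm = 1e+08 m.
p = a (1 − e²).
p = 1e+08 · (1 − (0.2)²) = 1e+08 · 0.96 ≈ 9.6e+07 m = 96 Mm.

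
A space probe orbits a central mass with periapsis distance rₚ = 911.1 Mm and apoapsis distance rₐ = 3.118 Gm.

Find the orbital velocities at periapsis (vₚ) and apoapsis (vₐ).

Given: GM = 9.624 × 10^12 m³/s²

Convert to SI: rₚ = 911.1 Mm = 9.111e+08 m; rₐ = 3.118 Gm = 3.118e+09 m.
Use the vis-viva equation v² = GM(2/r − 1/a) with a = (rₚ + rₐ)/2 = (9.111e+08 + 3.118e+09)/2 = 2.01455e+09 m.
vₚ = √(GM · (2/rₚ − 1/a)) = √(9.624e+12 · (2/9.111e+08 − 1/2.01455e+09)) m/s ≈ 127.9 m/s = 127.9 m/s.
vₐ = √(GM · (2/rₐ − 1/a)) = √(9.624e+12 · (2/3.118e+09 − 1/2.01455e+09)) m/s ≈ 37.36 m/s = 37.36 m/s.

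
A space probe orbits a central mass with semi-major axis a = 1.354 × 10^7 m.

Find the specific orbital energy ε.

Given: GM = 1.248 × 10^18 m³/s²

ε = −GM / (2a).
ε = −1.248e+18 / (2 · 1.354e+07) J/kg ≈ -4.609e+10 J/kg = -46.09 GJ/kg.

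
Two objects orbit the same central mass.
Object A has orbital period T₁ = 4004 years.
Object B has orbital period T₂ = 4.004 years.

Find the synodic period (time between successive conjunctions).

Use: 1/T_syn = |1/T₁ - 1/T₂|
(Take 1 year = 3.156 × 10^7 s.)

Convert to SI: T₁ = 4004 years = 1.26366e+11 s; T₂ = 4.004 years = 1.26366e+08 s.
T_syn = |T₁ · T₂ / (T₁ − T₂)|.
T_syn = |1.26366e+11 · 1.26366e+08 / (1.26366e+11 − 1.26366e+08)| s ≈ 1.265e+08 s = 4.008 years.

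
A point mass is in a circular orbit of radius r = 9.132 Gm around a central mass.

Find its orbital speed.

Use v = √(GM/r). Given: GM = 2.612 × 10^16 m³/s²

Convert to SI: r = 9.132 Gm = 9.132e+09 m.
For a circular orbit, gravity supplies the centripetal force, so v = √(GM / r).
v = √(2.612e+16 / 9.132e+09) m/s ≈ 1691 m/s = 1.691 km/s.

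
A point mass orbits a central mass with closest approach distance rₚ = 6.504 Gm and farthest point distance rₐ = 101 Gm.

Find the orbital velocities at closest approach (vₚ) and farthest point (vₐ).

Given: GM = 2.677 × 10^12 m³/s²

Convert to SI: rₚ = 6.504 Gm = 6.504e+09 m; rₐ = 101 Gm = 1.01e+11 m.
Use the vis-viva equation v² = GM(2/r − 1/a) with a = (rₚ + rₐ)/2 = (6.504e+09 + 1.01e+11)/2 = 5.3752e+10 m.
vₚ = √(GM · (2/rₚ − 1/a)) = √(2.677e+12 · (2/6.504e+09 − 1/5.3752e+10)) m/s ≈ 27.81 m/s = 27.81 m/s.
vₐ = √(GM · (2/rₐ − 1/a)) = √(2.677e+12 · (2/1.01e+11 − 1/5.3752e+10)) m/s ≈ 1.791 m/s = 1.791 m/s.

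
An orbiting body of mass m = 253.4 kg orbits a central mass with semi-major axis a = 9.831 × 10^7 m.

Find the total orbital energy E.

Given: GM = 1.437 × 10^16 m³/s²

E = −GMm / (2a).
E = −1.437e+16 · 253.4 / (2 · 9.831e+07) J ≈ -1.852e+10 J = -18.52 GJ.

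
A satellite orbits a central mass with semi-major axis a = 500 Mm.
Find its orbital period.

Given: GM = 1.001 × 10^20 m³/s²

Convert to SI: a = 500 Mm = 5e+08 m.
Kepler's third law: T = 2π √(a³ / GM).
Substituting a = 5e+08 m and GM = 1.001e+20 m³/s²:
T = 2π √((5e+08)³ / 1.001e+20) s
T ≈ 7021 s = 1.95 hours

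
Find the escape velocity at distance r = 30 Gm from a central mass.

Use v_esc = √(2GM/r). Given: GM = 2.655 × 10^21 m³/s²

Convert to SI: r = 30 Gm = 3e+10 m.
Escape velocity comes from setting total energy to zero: ½v² − GM/r = 0 ⇒ v_esc = √(2GM / r).
v_esc = √(2 · 2.655e+21 / 3e+10) m/s ≈ 4.207e+05 m/s = 420.7 km/s.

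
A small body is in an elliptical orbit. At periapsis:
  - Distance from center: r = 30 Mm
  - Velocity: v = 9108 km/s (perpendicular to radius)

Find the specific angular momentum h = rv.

Convert to SI: r = 30 Mm = 3e+07 m; v = 9108 km/s = 9.108e+06 m/s.
With v perpendicular to r, h = r · v.
h = 3e+07 · 9.108e+06 m²/s ≈ 2.732e+14 m²/s.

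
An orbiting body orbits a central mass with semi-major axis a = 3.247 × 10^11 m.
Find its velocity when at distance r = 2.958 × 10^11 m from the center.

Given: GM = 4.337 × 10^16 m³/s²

Vis-viva: v = √(GM · (2/r − 1/a)).
2/r − 1/a = 2/2.958e+11 − 1/3.247e+11 = 3.68156e-12 m⁻¹.
v = √(4.337e+16 · 3.68156e-12) m/s ≈ 399.6 m/s = 399.6 m/s.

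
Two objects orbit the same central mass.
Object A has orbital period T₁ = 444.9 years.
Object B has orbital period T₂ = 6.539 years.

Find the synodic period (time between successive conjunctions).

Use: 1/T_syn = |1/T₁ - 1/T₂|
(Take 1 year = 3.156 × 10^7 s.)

Convert to SI: T₁ = 444.9 years = 1.4041e+10 s; T₂ = 6.539 years = 2.06371e+08 s.
T_syn = |T₁ · T₂ / (T₁ − T₂)|.
T_syn = |1.4041e+10 · 2.06371e+08 / (1.4041e+10 − 2.06371e+08)| s ≈ 2.094e+08 s = 6.637 years.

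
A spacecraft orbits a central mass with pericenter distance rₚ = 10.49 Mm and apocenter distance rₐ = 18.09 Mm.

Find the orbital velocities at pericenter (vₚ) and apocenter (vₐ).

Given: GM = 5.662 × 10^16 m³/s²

Convert to SI: rₚ = 10.49 Mm = 1.049e+07 m; rₐ = 18.09 Mm = 1.809e+07 m.
Use the vis-viva equation v² = GM(2/r − 1/a) with a = (rₚ + rₐ)/2 = (1.049e+07 + 1.809e+07)/2 = 1.429e+07 m.
vₚ = √(GM · (2/rₚ − 1/a)) = √(5.662e+16 · (2/1.049e+07 − 1/1.429e+07)) m/s ≈ 8.266e+04 m/s = 82.66 km/s.
vₐ = √(GM · (2/rₐ − 1/a)) = √(5.662e+16 · (2/1.809e+07 − 1/1.429e+07)) m/s ≈ 4.793e+04 m/s = 47.93 km/s.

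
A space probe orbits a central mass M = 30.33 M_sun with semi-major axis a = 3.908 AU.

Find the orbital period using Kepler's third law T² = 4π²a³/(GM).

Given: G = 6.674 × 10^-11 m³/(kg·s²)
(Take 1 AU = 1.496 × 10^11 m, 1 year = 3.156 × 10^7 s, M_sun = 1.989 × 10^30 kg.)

Convert to SI: a = 3.908 AU = 5.84637e+11 m; M = 30.33 M_sun = 6.03264e+31 kg.
GM = G · M = 6.674e-11 · 6.03264e+31 = 4.02618e+21 m³/s².
Kepler's third law: T = 2π √(a³ / GM).
Substituting a = 5.84637e+11 m and GM = 4.02618e+21 m³/s²:
T = 2π √((5.84637e+11)³ / 4.02618e+21) s
T ≈ 4.427e+07 s = 1.403 years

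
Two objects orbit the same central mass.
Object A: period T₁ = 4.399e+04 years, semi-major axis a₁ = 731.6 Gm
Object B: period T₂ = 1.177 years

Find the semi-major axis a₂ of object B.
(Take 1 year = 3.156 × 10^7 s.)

Convert to SI: T₁ = 4.399e+04 years = 1.38832e+12 s; a₁ = 731.6 Gm = 7.316e+11 m; T₂ = 1.177 years = 3.71461e+07 s.
Kepler's third law: (T₁/T₂)² = (a₁/a₂)³ ⇒ a₂ = a₁ · (T₂/T₁)^(2/3).
T₂/T₁ = 3.71461e+07 / 1.38832e+12 = 2.67561e-05.
a₂ = 7.316e+11 · (2.67561e-05)^(2/3) m ≈ 6.545e+08 m = 654.5 Mm.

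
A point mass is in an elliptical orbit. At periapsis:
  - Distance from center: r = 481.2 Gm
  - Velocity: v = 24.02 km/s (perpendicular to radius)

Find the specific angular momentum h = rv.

Convert to SI: r = 481.2 Gm = 4.812e+11 m; v = 24.02 km/s = 24020 m/s.
With v perpendicular to r, h = r · v.
h = 4.812e+11 · 24020 m²/s ≈ 1.156e+16 m²/s.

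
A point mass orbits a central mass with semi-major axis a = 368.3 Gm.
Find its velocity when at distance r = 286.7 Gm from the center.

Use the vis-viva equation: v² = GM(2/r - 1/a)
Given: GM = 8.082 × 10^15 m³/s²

Convert to SI: a = 368.3 Gm = 3.683e+11 m; r = 286.7 Gm = 2.867e+11 m.
Vis-viva: v = √(GM · (2/r − 1/a)).
2/r − 1/a = 2/2.867e+11 − 1/3.683e+11 = 4.26076e-12 m⁻¹.
v = √(8.082e+15 · 4.26076e-12) m/s ≈ 185.6 m/s = 185.6 m/s.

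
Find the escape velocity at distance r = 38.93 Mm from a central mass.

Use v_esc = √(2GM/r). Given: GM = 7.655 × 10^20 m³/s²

Convert to SI: r = 38.93 Mm = 3.893e+07 m.
Escape velocity comes from setting total energy to zero: ½v² − GM/r = 0 ⇒ v_esc = √(2GM / r).
v_esc = √(2 · 7.655e+20 / 3.893e+07) m/s ≈ 6.271e+06 m/s = 6271 km/s.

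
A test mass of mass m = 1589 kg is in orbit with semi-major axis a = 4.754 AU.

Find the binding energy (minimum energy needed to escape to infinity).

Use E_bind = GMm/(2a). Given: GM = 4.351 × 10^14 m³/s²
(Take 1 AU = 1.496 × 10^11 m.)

Convert to SI: a = 4.754 AU = 7.11198e+11 m.
Total orbital energy is E = −GMm/(2a); binding energy is E_bind = −E = GMm/(2a).
E_bind = 4.351e+14 · 1589 / (2 · 7.11198e+11) J ≈ 4.861e+05 J = 486.1 kJ.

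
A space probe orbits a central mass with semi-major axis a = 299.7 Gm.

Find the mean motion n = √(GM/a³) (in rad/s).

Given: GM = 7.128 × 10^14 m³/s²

Convert to SI: a = 299.7 Gm = 2.997e+11 m.
n = √(GM / a³).
n = √(7.128e+14 / (2.997e+11)³) rad/s ≈ 1.627e-10 rad/s.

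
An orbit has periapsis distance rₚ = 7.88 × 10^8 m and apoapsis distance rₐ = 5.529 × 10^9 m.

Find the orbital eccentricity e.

e = (rₐ − rₚ) / (rₐ + rₚ).
e = (5.529e+09 − 7.88e+08) / (5.529e+09 + 7.88e+08) = 4.741e+09 / 6.317e+09 ≈ 0.7505.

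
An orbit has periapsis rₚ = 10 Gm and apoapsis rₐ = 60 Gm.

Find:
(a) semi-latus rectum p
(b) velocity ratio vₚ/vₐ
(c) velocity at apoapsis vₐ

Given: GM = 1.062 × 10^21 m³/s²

Convert to SI: rₚ = 10 Gm = 1e+10 m; rₐ = 60 Gm = 6e+10 m.
(a) From a = (rₚ + rₐ)/2 = 3.5e+10 m and e = (rₐ − rₚ)/(rₐ + rₚ) = 0.714286, p = a(1 − e²) = 3.5e+10 · (1 − (0.714286)²) ≈ 1.714e+10 m
(b) Conservation of angular momentum (rₚvₚ = rₐvₐ) gives vₚ/vₐ = rₐ/rₚ = 6e+10/1e+10 ≈ 6
(c) With a = (rₚ + rₐ)/2 = 3.5e+10 m, vₐ = √(GM (2/rₐ − 1/a)) = √(1.062e+21 · (2/6e+10 − 1/3.5e+10)) m/s ≈ 7.111e+04 m/s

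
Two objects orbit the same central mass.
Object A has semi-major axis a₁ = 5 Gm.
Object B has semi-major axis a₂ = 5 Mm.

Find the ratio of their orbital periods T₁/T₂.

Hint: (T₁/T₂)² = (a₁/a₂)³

Convert to SI: a₁ = 5 Gm = 5e+09 m; a₂ = 5 Mm = 5e+06 m.
From Kepler's third law, (T₁/T₂)² = (a₁/a₂)³, so T₁/T₂ = (a₁/a₂)^(3/2).
a₁/a₂ = 5e+09 / 5e+06 = 1000.
T₁/T₂ = (1000)^(3/2) ≈ 3.162e+04.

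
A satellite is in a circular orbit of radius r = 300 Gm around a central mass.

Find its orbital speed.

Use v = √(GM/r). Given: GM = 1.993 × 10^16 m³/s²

Convert to SI: r = 300 Gm = 3e+11 m.
For a circular orbit, gravity supplies the centripetal force, so v = √(GM / r).
v = √(1.993e+16 / 3e+11) m/s ≈ 257.7 m/s = 257.7 m/s.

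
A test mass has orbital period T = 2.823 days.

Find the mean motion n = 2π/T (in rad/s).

Convert to SI: T = 2.823 days = 243907 s.
n = 2π / T.
n = 2π / 243907 s ≈ 2.576e-05 rad/s.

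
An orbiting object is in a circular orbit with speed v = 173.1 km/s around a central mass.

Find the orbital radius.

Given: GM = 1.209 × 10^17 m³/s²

Convert to SI: v = 173.1 km/s = 173100 m/s.
For a circular orbit, v² = GM / r, so r = GM / v².
r = 1.209e+17 / (173100)² m ≈ 4.035e+06 m = 4.035 × 10^6 m.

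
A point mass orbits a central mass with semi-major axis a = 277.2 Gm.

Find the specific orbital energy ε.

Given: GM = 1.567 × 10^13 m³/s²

Convert to SI: a = 277.2 Gm = 2.772e+11 m.
ε = −GM / (2a).
ε = −1.567e+13 / (2 · 2.772e+11) J/kg ≈ -28.26 J/kg = -28.26 J/kg.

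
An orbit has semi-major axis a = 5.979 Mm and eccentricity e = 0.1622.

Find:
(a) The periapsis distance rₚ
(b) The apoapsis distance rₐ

Convert to SI: a = 5.979 Mm = 5.979e+06 m.
(a) rₚ = a(1 − e) = 5.979e+06 · (1 − 0.1622) = 5.979e+06 · 0.8378 ≈ 5.009e+06 m = 5.009 Mm.
(b) rₐ = a(1 + e) = 5.979e+06 · (1 + 0.1622) = 5.979e+06 · 1.1622 ≈ 6.949e+06 m = 6.949 Mm.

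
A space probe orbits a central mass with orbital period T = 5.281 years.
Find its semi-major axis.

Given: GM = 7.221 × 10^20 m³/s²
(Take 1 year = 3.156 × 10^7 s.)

Convert to SI: T = 5.281 years = 1.66668e+08 s.
Invert Kepler's third law: a = (GM · T² / (4π²))^(1/3).
Substituting T = 1.66668e+08 s and GM = 7.221e+20 m³/s²:
a = (7.221e+20 · (1.66668e+08)² / (4π²))^(1/3) m
a ≈ 7.98e+11 m = 7.98 × 10^11 m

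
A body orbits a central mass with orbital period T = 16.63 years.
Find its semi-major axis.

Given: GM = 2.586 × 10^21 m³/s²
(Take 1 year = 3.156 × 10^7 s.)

Convert to SI: T = 16.63 years = 5.24843e+08 s.
Invert Kepler's third law: a = (GM · T² / (4π²))^(1/3).
Substituting T = 5.24843e+08 s and GM = 2.586e+21 m³/s²:
a = (2.586e+21 · (5.24843e+08)² / (4π²))^(1/3) m
a ≈ 2.623e+12 m = 2.623 Tm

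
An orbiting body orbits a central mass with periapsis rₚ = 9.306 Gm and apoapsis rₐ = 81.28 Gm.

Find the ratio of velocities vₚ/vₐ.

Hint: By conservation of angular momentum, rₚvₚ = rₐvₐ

Convert to SI: rₚ = 9.306 Gm = 9.306e+09 m; rₐ = 81.28 Gm = 8.128e+10 m.
Conservation of angular momentum gives rₚvₚ = rₐvₐ, so vₚ/vₐ = rₐ/rₚ.
vₚ/vₐ = 8.128e+10 / 9.306e+09 ≈ 8.734.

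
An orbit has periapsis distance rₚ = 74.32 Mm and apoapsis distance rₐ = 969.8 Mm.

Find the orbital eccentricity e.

Convert to SI: rₚ = 74.32 Mm = 7.432e+07 m; rₐ = 969.8 Mm = 9.698e+08 m.
e = (rₐ − rₚ) / (rₐ + rₚ).
e = (9.698e+08 − 7.432e+07) / (9.698e+08 + 7.432e+07) = 8.9548e+08 / 1.04412e+09 ≈ 0.8576.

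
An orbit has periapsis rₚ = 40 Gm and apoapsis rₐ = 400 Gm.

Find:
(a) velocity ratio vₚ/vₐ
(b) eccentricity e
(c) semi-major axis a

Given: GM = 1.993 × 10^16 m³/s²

Convert to SI: rₚ = 40 Gm = 4e+10 m; rₐ = 400 Gm = 4e+11 m.
(a) Conservation of angular momentum (rₚvₚ = rₐvₐ) gives vₚ/vₐ = rₐ/rₚ = 4e+11/4e+10 ≈ 10
(b) e = (rₐ − rₚ)/(rₐ + rₚ) = (4e+11 − 4e+10)/(4e+11 + 4e+10) ≈ 0.8182
(c) a = (rₚ + rₐ)/2 = (4e+10 + 4e+11)/2 ≈ 2.2e+11 m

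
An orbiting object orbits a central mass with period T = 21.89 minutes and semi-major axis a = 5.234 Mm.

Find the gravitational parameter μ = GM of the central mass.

Convert to SI: T = 21.89 minutes = 1313.4 s; a = 5.234 Mm = 5.234e+06 m.
GM = 4π² · a³ / T².
GM = 4π² · (5.234e+06)³ / (1313.4)² m³/s² ≈ 3.281e+15 m³/s² = 3.281 × 10^15 m³/s².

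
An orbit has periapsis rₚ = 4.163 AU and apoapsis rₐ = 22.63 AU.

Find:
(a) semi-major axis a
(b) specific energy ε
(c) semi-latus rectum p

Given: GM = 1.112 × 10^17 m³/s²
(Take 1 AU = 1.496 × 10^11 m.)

Convert to SI: rₚ = 4.163 AU = 6.22785e+11 m; rₐ = 22.63 AU = 3.38545e+12 m.
(a) a = (rₚ + rₐ)/2 = (6.22785e+11 + 3.38545e+12)/2 ≈ 2.004e+12 m
(b) With a = (rₚ + rₐ)/2 = 2.00412e+12 m, ε = −GM/(2a) = −1.112e+17/(2 · 2.00412e+12) J/kg ≈ -2.774e+04 J/kg
(c) From a = (rₚ + rₐ)/2 = 2.00412e+12 m and e = (rₐ − rₚ)/(rₐ + rₚ) = 0.689247, p = a(1 − e²) = 2.00412e+12 · (1 − (0.689247)²) ≈ 1.052e+12 m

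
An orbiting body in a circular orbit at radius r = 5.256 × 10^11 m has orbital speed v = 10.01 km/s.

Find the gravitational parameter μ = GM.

Convert to SI: v = 10.01 km/s = 10010 m/s.
For a circular orbit v² = GM/r, so GM = v² · r.
GM = (10010)² · 5.256e+11 m³/s² ≈ 5.267e+19 m³/s² = 5.267 × 10^19 m³/s².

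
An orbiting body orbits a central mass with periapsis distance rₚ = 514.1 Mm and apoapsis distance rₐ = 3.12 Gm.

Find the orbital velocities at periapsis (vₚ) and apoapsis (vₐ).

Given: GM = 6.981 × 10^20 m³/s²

Convert to SI: rₚ = 514.1 Mm = 5.141e+08 m; rₐ = 3.12 Gm = 3.12e+09 m.
Use the vis-viva equation v² = GM(2/r − 1/a) with a = (rₚ + rₐ)/2 = (5.141e+08 + 3.12e+09)/2 = 1.81705e+09 m.
vₚ = √(GM · (2/rₚ − 1/a)) = √(6.981e+20 · (2/5.141e+08 − 1/1.81705e+09)) m/s ≈ 1.527e+06 m/s = 1527 km/s.
vₐ = √(GM · (2/rₐ − 1/a)) = √(6.981e+20 · (2/3.12e+09 − 1/1.81705e+09)) m/s ≈ 2.516e+05 m/s = 251.6 km/s.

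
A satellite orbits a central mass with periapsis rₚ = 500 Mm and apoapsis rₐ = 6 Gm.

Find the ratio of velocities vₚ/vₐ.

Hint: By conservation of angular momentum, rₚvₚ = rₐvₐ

Convert to SI: rₚ = 500 Mm = 5e+08 m; rₐ = 6 Gm = 6e+09 m.
Conservation of angular momentum gives rₚvₚ = rₐvₐ, so vₚ/vₐ = rₐ/rₚ.
vₚ/vₐ = 6e+09 / 5e+08 ≈ 12.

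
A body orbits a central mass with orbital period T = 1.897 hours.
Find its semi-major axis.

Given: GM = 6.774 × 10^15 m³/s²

Convert to SI: T = 1.897 hours = 6829.2 s.
Invert Kepler's third law: a = (GM · T² / (4π²))^(1/3).
Substituting T = 6829.2 s and GM = 6.774e+15 m³/s²:
a = (6.774e+15 · (6829.2)² / (4π²))^(1/3) m
a ≈ 2e+07 m = 20 Mm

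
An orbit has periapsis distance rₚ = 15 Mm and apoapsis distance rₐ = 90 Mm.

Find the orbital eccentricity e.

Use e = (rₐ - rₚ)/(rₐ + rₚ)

Convert to SI: rₚ = 15 Mm = 1.5e+07 m; rₐ = 90 Mm = 9e+07 m.
e = (rₐ − rₚ) / (rₐ + rₚ).
e = (9e+07 − 1.5e+07) / (9e+07 + 1.5e+07) = 7.5e+07 / 1.05e+08 ≈ 0.7143.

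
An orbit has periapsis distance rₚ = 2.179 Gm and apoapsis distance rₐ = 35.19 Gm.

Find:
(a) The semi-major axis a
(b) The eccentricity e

Convert to SI: rₚ = 2.179 Gm = 2.179e+09 m; rₐ = 35.19 Gm = 3.519e+10 m.
(a) a = (rₚ + rₐ) / 2 = (2.179e+09 + 3.519e+10) / 2 ≈ 1.868e+10 m = 18.68 Gm.
(b) e = (rₐ − rₚ) / (rₐ + rₚ) = (3.519e+10 − 2.179e+09) / (3.519e+10 + 2.179e+09) ≈ 0.8834.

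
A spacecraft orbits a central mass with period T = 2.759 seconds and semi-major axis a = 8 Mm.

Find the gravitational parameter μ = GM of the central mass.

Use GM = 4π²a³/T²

Convert to SI: a = 8 Mm = 8e+06 m.
GM = 4π² · a³ / T².
GM = 4π² · (8e+06)³ / (2.759)² m³/s² ≈ 2.655e+21 m³/s² = 2.655 × 10^21 m³/s².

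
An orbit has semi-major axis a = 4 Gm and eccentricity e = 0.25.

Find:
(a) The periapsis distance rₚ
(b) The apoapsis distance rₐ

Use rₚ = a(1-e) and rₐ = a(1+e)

Convert to SI: a = 4 Gm = 4e+09 m.
(a) rₚ = a(1 − e) = 4e+09 · (1 − 0.25) = 4e+09 · 0.75 ≈ 3e+09 m = 3 Gm.
(b) rₐ = a(1 + e) = 4e+09 · (1 + 0.25) = 4e+09 · 1.25 ≈ 5e+09 m = 5 Gm.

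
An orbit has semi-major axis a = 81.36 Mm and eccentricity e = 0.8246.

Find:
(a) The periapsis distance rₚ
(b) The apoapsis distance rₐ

Convert to SI: a = 81.36 Mm = 8.136e+07 m.
(a) rₚ = a(1 − e) = 8.136e+07 · (1 − 0.8246) = 8.136e+07 · 0.1754 ≈ 1.427e+07 m = 14.27 Mm.
(b) rₐ = a(1 + e) = 8.136e+07 · (1 + 0.8246) = 8.136e+07 · 1.8246 ≈ 1.484e+08 m = 148.4 Mm.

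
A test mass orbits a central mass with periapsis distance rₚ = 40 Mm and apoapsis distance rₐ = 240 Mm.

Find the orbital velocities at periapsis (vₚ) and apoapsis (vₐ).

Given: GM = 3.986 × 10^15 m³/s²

Convert to SI: rₚ = 40 Mm = 4e+07 m; rₐ = 240 Mm = 2.4e+08 m.
Use the vis-viva equation v² = GM(2/r − 1/a) with a = (rₚ + rₐ)/2 = (4e+07 + 2.4e+08)/2 = 1.4e+08 m.
vₚ = √(GM · (2/rₚ − 1/a)) = √(3.986e+15 · (2/4e+07 − 1/1.4e+08)) m/s ≈ 1.307e+04 m/s = 13.07 km/s.
vₐ = √(GM · (2/rₐ − 1/a)) = √(3.986e+15 · (2/2.4e+08 − 1/1.4e+08)) m/s ≈ 2178 m/s = 2.178 km/s.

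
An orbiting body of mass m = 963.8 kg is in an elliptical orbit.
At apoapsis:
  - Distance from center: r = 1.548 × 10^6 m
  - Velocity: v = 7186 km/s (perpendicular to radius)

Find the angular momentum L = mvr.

Convert to SI: v = 7186 km/s = 7.186e+06 m/s.
Since v is perpendicular to r, L = m · v · r.
L = 963.8 · 7.186e+06 · 1.548e+06 kg·m²/s ≈ 1.072e+16 kg·m²/s.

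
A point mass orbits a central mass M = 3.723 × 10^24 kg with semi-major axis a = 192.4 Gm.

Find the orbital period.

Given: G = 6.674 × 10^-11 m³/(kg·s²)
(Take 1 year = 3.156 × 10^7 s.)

Convert to SI: a = 192.4 Gm = 1.924e+11 m.
GM = G · M = 6.674e-11 · 3.723e+24 = 2.48473e+14 m³/s².
Kepler's third law: T = 2π √(a³ / GM).
Substituting a = 1.924e+11 m and GM = 2.48473e+14 m³/s²:
T = 2π √((1.924e+11)³ / 2.48473e+14) s
T ≈ 3.364e+10 s = 1066 years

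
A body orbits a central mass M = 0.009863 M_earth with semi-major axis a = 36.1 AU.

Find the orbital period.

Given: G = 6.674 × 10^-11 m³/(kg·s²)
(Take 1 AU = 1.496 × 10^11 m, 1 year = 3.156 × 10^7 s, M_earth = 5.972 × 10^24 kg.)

Convert to SI: a = 36.1 AU = 5.40056e+12 m; M = 0.009863 M_earth = 5.89018e+22 kg.
GM = G · M = 6.674e-11 · 5.89018e+22 = 3.93111e+12 m³/s².
Kepler's third law: T = 2π √(a³ / GM).
Substituting a = 5.40056e+12 m and GM = 3.93111e+12 m³/s²:
T = 2π √((5.40056e+12)³ / 3.93111e+12) s
T ≈ 3.977e+13 s = 1.26e+06 years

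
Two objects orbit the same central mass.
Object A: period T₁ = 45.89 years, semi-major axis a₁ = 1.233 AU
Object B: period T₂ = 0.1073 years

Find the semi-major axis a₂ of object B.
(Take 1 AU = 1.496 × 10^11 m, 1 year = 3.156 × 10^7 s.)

Convert to SI: T₁ = 45.89 years = 1.44829e+09 s; a₁ = 1.233 AU = 1.84457e+11 m; T₂ = 0.1073 years = 3.38639e+06 s.
Kepler's third law: (T₁/T₂)² = (a₁/a₂)³ ⇒ a₂ = a₁ · (T₂/T₁)^(2/3).
T₂/T₁ = 3.38639e+06 / 1.44829e+09 = 0.0023382.
a₂ = 1.84457e+11 · (0.0023382)^(2/3) m ≈ 3.249e+09 m = 0.02172 AU.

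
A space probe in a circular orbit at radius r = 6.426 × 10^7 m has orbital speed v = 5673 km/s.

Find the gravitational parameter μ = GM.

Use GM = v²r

Convert to SI: v = 5673 km/s = 5.673e+06 m/s.
For a circular orbit v² = GM/r, so GM = v² · r.
GM = (5.673e+06)² · 6.426e+07 m³/s² ≈ 2.068e+21 m³/s² = 2.068 × 10^21 m³/s².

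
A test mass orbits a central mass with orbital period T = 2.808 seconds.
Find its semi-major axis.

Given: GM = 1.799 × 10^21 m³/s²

Invert Kepler's third law: a = (GM · T² / (4π²))^(1/3).
Substituting T = 2.808 s and GM = 1.799e+21 m³/s²:
a = (1.799e+21 · (2.808)² / (4π²))^(1/3) m
a ≈ 7.109e+06 m = 7.109 Mm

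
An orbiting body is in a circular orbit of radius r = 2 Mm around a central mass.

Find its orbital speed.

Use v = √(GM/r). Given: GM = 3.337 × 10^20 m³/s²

Convert to SI: r = 2 Mm = 2e+06 m.
For a circular orbit, gravity supplies the centripetal force, so v = √(GM / r).
v = √(3.337e+20 / 2e+06) m/s ≈ 1.292e+07 m/s = 1.292e+04 km/s.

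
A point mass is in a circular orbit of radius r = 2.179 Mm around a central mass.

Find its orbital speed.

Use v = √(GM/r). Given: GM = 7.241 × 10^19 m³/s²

Convert to SI: r = 2.179 Mm = 2.179e+06 m.
For a circular orbit, gravity supplies the centripetal force, so v = √(GM / r).
v = √(7.241e+19 / 2.179e+06) m/s ≈ 5.765e+06 m/s = 5765 km/s.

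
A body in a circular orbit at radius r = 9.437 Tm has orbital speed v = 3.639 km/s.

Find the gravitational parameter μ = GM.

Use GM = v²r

Convert to SI: r = 9.437 Tm = 9.437e+12 m; v = 3.639 km/s = 3639 m/s.
For a circular orbit v² = GM/r, so GM = v² · r.
GM = (3639)² · 9.437e+12 m³/s² ≈ 1.25e+20 m³/s² = 1.25 × 10^20 m³/s².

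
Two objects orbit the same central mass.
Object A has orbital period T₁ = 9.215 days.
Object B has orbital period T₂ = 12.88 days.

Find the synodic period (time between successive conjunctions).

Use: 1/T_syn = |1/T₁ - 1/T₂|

Convert to SI: T₁ = 9.215 days = 796176 s; T₂ = 12.88 days = 1.11283e+06 s.
T_syn = |T₁ · T₂ / (T₁ − T₂)|.
T_syn = |796176 · 1.11283e+06 / (796176 − 1.11283e+06)| s ≈ 2.798e+06 s = 32.38 days.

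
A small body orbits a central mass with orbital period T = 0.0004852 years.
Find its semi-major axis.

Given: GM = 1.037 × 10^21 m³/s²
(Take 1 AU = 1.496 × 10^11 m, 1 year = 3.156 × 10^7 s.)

Convert to SI: T = 0.0004852 years = 15312.9 s.
Invert Kepler's third law: a = (GM · T² / (4π²))^(1/3).
Substituting T = 15312.9 s and GM = 1.037e+21 m³/s²:
a = (1.037e+21 · (15312.9)² / (4π²))^(1/3) m
a ≈ 1.833e+09 m = 0.01225 AU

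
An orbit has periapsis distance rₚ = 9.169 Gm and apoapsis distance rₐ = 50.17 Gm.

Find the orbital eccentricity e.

Convert to SI: rₚ = 9.169 Gm = 9.169e+09 m; rₐ = 50.17 Gm = 5.017e+10 m.
e = (rₐ − rₚ) / (rₐ + rₚ).
e = (5.017e+10 − 9.169e+09) / (5.017e+10 + 9.169e+09) = 4.1001e+10 / 5.9339e+10 ≈ 0.691.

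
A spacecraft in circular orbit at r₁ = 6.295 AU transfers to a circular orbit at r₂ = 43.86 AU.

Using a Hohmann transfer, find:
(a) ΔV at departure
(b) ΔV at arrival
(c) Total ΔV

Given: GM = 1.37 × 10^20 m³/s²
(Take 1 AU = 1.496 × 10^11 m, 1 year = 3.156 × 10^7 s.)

Convert to SI: r₁ = 6.295 AU = 9.41732e+11 m; r₂ = 43.86 AU = 6.56146e+12 m.
Transfer semi-major axis: a_t = (r₁ + r₂)/2 = (9.41732e+11 + 6.56146e+12)/2 = 3.75159e+12 m.
Circular speeds: v₁ = √(GM/r₁) = 12061.4 m/s, v₂ = √(GM/r₂) = 4569.41 m/s.
Transfer speeds (vis-viva v² = GM(2/r − 1/a_t)): v₁ᵗ = 15951 m/s, v₂ᵗ = 2289.37 m/s.
(a) ΔV₁ = |v₁ᵗ − v₁| ≈ 3890 m/s = 0.8206 AU/year.
(b) ΔV₂ = |v₂ − v₂ᵗ| ≈ 2280 m/s = 0.481 AU/year.
(c) ΔV_total = ΔV₁ + ΔV₂ ≈ 6170 m/s = 1.302 AU/year.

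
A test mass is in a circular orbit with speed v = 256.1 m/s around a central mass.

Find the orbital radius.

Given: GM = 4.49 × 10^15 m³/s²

For a circular orbit, v² = GM / r, so r = GM / v².
r = 4.49e+15 / (256.1)² m ≈ 6.846e+10 m = 6.846 × 10^10 m.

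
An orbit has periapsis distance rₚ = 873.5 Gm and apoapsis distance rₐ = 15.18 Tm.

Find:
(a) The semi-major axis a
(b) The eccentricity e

Convert to SI: rₚ = 873.5 Gm = 8.735e+11 m; rₐ = 15.18 Tm = 1.518e+13 m.
(a) a = (rₚ + rₐ) / 2 = (8.735e+11 + 1.518e+13) / 2 ≈ 8.027e+12 m = 8.027 Tm.
(b) e = (rₐ − rₚ) / (rₐ + rₚ) = (1.518e+13 − 8.735e+11) / (1.518e+13 + 8.735e+11) ≈ 0.8912.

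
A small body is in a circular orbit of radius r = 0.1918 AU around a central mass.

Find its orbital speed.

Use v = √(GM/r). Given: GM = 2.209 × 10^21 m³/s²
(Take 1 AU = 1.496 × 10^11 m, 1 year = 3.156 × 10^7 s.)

Convert to SI: r = 0.1918 AU = 2.86933e+10 m.
For a circular orbit, gravity supplies the centripetal force, so v = √(GM / r).
v = √(2.209e+21 / 2.86933e+10) m/s ≈ 2.775e+05 m/s = 58.53 AU/year.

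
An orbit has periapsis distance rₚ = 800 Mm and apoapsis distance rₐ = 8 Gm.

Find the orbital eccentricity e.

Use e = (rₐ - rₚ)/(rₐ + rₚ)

Convert to SI: rₚ = 800 Mm = 8e+08 m; rₐ = 8 Gm = 8e+09 m.
e = (rₐ − rₚ) / (rₐ + rₚ).
e = (8e+09 − 8e+08) / (8e+09 + 8e+08) = 7.2e+09 / 8.8e+09 ≈ 0.8182.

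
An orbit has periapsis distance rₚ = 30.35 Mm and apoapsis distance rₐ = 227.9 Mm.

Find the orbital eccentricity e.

Convert to SI: rₚ = 30.35 Mm = 3.035e+07 m; rₐ = 227.9 Mm = 2.279e+08 m.
e = (rₐ − rₚ) / (rₐ + rₚ).
e = (2.279e+08 − 3.035e+07) / (2.279e+08 + 3.035e+07) = 1.9755e+08 / 2.5825e+08 ≈ 0.765.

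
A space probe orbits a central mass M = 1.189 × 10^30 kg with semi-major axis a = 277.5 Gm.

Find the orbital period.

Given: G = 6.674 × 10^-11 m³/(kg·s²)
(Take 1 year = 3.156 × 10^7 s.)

Convert to SI: a = 277.5 Gm = 2.775e+11 m.
GM = G · M = 6.674e-11 · 1.189e+30 = 7.93539e+19 m³/s².
Kepler's third law: T = 2π √(a³ / GM).
Substituting a = 2.775e+11 m and GM = 7.93539e+19 m³/s²:
T = 2π √((2.775e+11)³ / 7.93539e+19) s
T ≈ 1.031e+08 s = 3.267 years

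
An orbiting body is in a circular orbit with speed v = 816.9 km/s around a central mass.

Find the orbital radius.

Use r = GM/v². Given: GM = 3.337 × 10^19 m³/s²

Convert to SI: v = 816.9 km/s = 816900 m/s.
For a circular orbit, v² = GM / r, so r = GM / v².
r = 3.337e+19 / (816900)² m ≈ 5.001e+07 m = 50.01 Mm.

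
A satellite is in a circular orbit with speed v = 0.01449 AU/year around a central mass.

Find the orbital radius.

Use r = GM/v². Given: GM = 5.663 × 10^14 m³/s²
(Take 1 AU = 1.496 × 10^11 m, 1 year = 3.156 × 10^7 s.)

Convert to SI: v = 0.01449 AU/year = 68.6852 m/s.
For a circular orbit, v² = GM / r, so r = GM / v².
r = 5.663e+14 / (68.6852)² m ≈ 1.2e+11 m = 0.8024 AU.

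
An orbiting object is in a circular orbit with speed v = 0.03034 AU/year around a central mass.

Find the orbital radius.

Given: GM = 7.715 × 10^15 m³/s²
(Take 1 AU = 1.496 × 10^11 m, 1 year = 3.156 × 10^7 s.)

Convert to SI: v = 0.03034 AU/year = 143.817 m/s.
For a circular orbit, v² = GM / r, so r = GM / v².
r = 7.715e+15 / (143.817)² m ≈ 3.73e+11 m = 2.493 AU.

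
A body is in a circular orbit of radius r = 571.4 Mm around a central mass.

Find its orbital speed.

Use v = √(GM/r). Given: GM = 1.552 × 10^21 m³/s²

Convert to SI: r = 571.4 Mm = 5.714e+08 m.
For a circular orbit, gravity supplies the centripetal force, so v = √(GM / r).
v = √(1.552e+21 / 5.714e+08) m/s ≈ 1.648e+06 m/s = 1648 km/s.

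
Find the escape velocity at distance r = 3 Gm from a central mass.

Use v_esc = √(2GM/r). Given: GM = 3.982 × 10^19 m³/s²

Convert to SI: r = 3 Gm = 3e+09 m.
Escape velocity comes from setting total energy to zero: ½v² − GM/r = 0 ⇒ v_esc = √(2GM / r).
v_esc = √(2 · 3.982e+19 / 3e+09) m/s ≈ 1.629e+05 m/s = 162.9 km/s.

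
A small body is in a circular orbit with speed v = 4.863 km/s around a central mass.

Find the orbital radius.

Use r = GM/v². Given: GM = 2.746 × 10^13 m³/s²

Convert to SI: v = 4.863 km/s = 4863 m/s.
For a circular orbit, v² = GM / r, so r = GM / v².
r = 2.746e+13 / (4863)² m ≈ 1.161e+06 m = 1.161 Mm.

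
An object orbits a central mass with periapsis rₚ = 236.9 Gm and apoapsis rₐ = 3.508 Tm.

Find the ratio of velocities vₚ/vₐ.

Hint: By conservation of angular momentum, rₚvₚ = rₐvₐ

Convert to SI: rₚ = 236.9 Gm = 2.369e+11 m; rₐ = 3.508 Tm = 3.508e+12 m.
Conservation of angular momentum gives rₚvₚ = rₐvₐ, so vₚ/vₐ = rₐ/rₚ.
vₚ/vₐ = 3.508e+12 / 2.369e+11 ≈ 14.81.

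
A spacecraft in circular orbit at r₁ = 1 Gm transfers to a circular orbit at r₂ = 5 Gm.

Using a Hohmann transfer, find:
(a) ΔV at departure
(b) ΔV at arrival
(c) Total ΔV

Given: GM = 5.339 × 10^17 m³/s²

Convert to SI: r₁ = 1 Gm = 1e+09 m; r₂ = 5 Gm = 5e+09 m.
Transfer semi-major axis: a_t = (r₁ + r₂)/2 = (1e+09 + 5e+09)/2 = 3e+09 m.
Circular speeds: v₁ = √(GM/r₁) = 23106.3 m/s, v₂ = √(GM/r₂) = 10333.4 m/s.
Transfer speeds (vis-viva v² = GM(2/r − 1/a_t)): v₁ᵗ = 29830.1 m/s, v₂ᵗ = 5966.01 m/s.
(a) ΔV₁ = |v₁ᵗ − v₁| ≈ 6724 m/s = 6.724 km/s.
(b) ΔV₂ = |v₂ − v₂ᵗ| ≈ 4367 m/s = 4.367 km/s.
(c) ΔV_total = ΔV₁ + ΔV₂ ≈ 1.109e+04 m/s = 11.09 km/s.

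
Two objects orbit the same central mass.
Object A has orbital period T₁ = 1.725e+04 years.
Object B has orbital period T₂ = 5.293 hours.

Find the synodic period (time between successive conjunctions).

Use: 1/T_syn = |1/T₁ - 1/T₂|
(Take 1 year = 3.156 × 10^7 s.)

Convert to SI: T₁ = 1.725e+04 years = 5.4441e+11 s; T₂ = 5.293 hours = 19054.8 s.
T_syn = |T₁ · T₂ / (T₁ − T₂)|.
T_syn = |5.4441e+11 · 19054.8 / (5.4441e+11 − 19054.8)| s ≈ 1.905e+04 s = 5.293 hours.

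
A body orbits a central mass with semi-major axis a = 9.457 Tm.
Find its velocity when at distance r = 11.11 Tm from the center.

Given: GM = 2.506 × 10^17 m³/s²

Convert to SI: a = 9.457 Tm = 9.457e+12 m; r = 11.11 Tm = 1.111e+13 m.
Vis-viva: v = √(GM · (2/r − 1/a)).
2/r − 1/a = 2/1.111e+13 − 1/9.457e+12 = 7.42762e-14 m⁻¹.
v = √(2.506e+17 · 7.42762e-14) m/s ≈ 136.4 m/s = 136.4 m/s.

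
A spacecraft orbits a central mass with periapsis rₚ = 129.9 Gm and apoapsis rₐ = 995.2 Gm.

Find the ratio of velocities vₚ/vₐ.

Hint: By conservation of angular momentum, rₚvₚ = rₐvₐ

Convert to SI: rₚ = 129.9 Gm = 1.299e+11 m; rₐ = 995.2 Gm = 9.952e+11 m.
Conservation of angular momentum gives rₚvₚ = rₐvₐ, so vₚ/vₐ = rₐ/rₚ.
vₚ/vₐ = 9.952e+11 / 1.299e+11 ≈ 7.661.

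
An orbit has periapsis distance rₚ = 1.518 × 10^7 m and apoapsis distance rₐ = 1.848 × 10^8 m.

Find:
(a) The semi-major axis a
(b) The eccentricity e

(a) a = (rₚ + rₐ) / 2 = (1.518e+07 + 1.848e+08) / 2 ≈ 9.999e+07 m = 9.999 × 10^7 m.
(b) e = (rₐ − rₚ) / (rₐ + rₚ) = (1.848e+08 − 1.518e+07) / (1.848e+08 + 1.518e+07) ≈ 0.8482.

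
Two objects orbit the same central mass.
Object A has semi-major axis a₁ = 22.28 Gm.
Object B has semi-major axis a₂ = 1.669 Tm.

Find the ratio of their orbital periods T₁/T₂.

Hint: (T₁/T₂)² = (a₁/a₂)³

Convert to SI: a₁ = 22.28 Gm = 2.228e+10 m; a₂ = 1.669 Tm = 1.669e+12 m.
From Kepler's third law, (T₁/T₂)² = (a₁/a₂)³, so T₁/T₂ = (a₁/a₂)^(3/2).
a₁/a₂ = 2.228e+10 / 1.669e+12 = 0.0133493.
T₁/T₂ = (0.0133493)^(3/2) ≈ 0.001542.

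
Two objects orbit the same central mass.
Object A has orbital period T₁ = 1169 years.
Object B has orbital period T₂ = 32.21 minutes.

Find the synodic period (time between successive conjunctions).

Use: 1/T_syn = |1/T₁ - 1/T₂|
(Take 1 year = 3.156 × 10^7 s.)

Convert to SI: T₁ = 1169 years = 3.68936e+10 s; T₂ = 32.21 minutes = 1932.6 s.
T_syn = |T₁ · T₂ / (T₁ − T₂)|.
T_syn = |3.68936e+10 · 1932.6 / (3.68936e+10 − 1932.6)| s ≈ 1933 s = 32.21 minutes.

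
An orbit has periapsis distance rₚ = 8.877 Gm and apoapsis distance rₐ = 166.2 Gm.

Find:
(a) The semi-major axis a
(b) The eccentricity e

Convert to SI: rₚ = 8.877 Gm = 8.877e+09 m; rₐ = 166.2 Gm = 1.662e+11 m.
(a) a = (rₚ + rₐ) / 2 = (8.877e+09 + 1.662e+11) / 2 ≈ 8.754e+10 m = 87.54 Gm.
(b) e = (rₐ − rₚ) / (rₐ + rₚ) = (1.662e+11 − 8.877e+09) / (1.662e+11 + 8.877e+09) ≈ 0.8986.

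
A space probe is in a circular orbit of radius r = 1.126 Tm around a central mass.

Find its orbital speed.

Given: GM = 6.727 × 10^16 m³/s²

Convert to SI: r = 1.126 Tm = 1.126e+12 m.
For a circular orbit, gravity supplies the centripetal force, so v = √(GM / r).
v = √(6.727e+16 / 1.126e+12) m/s ≈ 244.4 m/s = 244.4 m/s.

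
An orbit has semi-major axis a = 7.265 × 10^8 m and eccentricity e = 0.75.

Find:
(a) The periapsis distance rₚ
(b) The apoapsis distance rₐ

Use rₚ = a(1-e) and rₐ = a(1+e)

(a) rₚ = a(1 − e) = 7.265e+08 · (1 − 0.75) = 7.265e+08 · 0.25 ≈ 1.816e+08 m = 1.816 × 10^8 m.
(b) rₐ = a(1 + e) = 7.265e+08 · (1 + 0.75) = 7.265e+08 · 1.75 ≈ 1.271e+09 m = 1.271 × 10^9 m.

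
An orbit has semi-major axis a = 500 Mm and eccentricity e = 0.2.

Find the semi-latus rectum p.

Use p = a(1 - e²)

Convert to SI: a = 500 Mm = 5e+08 m.
p = a (1 − e²).
p = 5e+08 · (1 − (0.2)²) = 5e+08 · 0.96 ≈ 4.8e+08 m = 480 Mm.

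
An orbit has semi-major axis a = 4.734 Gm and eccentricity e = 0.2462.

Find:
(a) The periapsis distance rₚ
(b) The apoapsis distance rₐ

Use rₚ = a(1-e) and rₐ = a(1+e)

Convert to SI: a = 4.734 Gm = 4.734e+09 m.
(a) rₚ = a(1 − e) = 4.734e+09 · (1 − 0.2462) = 4.734e+09 · 0.7538 ≈ 3.568e+09 m = 3.568 Gm.
(b) rₐ = a(1 + e) = 4.734e+09 · (1 + 0.2462) = 4.734e+09 · 1.2462 ≈ 5.9e+09 m = 5.9 Gm.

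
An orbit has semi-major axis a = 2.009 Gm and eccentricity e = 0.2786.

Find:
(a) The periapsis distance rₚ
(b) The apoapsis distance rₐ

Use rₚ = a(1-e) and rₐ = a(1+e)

Convert to SI: a = 2.009 Gm = 2.009e+09 m.
(a) rₚ = a(1 − e) = 2.009e+09 · (1 − 0.2786) = 2.009e+09 · 0.7214 ≈ 1.449e+09 m = 1.449 Gm.
(b) rₐ = a(1 + e) = 2.009e+09 · (1 + 0.2786) = 2.009e+09 · 1.2786 ≈ 2.569e+09 m = 2.569 Gm.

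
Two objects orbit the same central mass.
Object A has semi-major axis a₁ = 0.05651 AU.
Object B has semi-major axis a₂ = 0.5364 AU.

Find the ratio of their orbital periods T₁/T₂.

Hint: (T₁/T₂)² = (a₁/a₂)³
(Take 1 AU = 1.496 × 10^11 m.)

Convert to SI: a₁ = 0.05651 AU = 8.4539e+09 m; a₂ = 0.5364 AU = 8.02454e+10 m.
From Kepler's third law, (T₁/T₂)² = (a₁/a₂)³, so T₁/T₂ = (a₁/a₂)^(3/2).
a₁/a₂ = 8.4539e+09 / 8.02454e+10 = 0.10535.
T₁/T₂ = (0.10535)^(3/2) ≈ 0.03419.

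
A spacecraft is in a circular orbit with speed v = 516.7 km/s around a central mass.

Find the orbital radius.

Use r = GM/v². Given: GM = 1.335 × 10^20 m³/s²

Convert to SI: v = 516.7 km/s = 516700 m/s.
For a circular orbit, v² = GM / r, so r = GM / v².
r = 1.335e+20 / (516700)² m ≈ 5e+08 m = 500 Mm.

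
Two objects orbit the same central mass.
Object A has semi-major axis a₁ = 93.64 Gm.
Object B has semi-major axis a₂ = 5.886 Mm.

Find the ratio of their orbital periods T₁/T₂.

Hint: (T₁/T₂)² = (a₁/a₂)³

Convert to SI: a₁ = 93.64 Gm = 9.364e+10 m; a₂ = 5.886 Mm = 5.886e+06 m.
From Kepler's third law, (T₁/T₂)² = (a₁/a₂)³, so T₁/T₂ = (a₁/a₂)^(3/2).
a₁/a₂ = 9.364e+10 / 5.886e+06 = 15908.9.
T₁/T₂ = (15908.9)^(3/2) ≈ 2.007e+06.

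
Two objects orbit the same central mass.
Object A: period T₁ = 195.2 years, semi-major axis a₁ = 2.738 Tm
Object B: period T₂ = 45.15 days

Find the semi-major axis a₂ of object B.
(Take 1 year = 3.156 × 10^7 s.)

Convert to SI: T₁ = 195.2 years = 6.16051e+09 s; a₁ = 2.738 Tm = 2.738e+12 m; T₂ = 45.15 days = 3.90096e+06 s.
Kepler's third law: (T₁/T₂)² = (a₁/a₂)³ ⇒ a₂ = a₁ · (T₂/T₁)^(2/3).
T₂/T₁ = 3.90096e+06 / 6.16051e+09 = 0.00063322.
a₂ = 2.738e+12 · (0.00063322)^(2/3) m ≈ 2.019e+10 m = 20.19 Gm.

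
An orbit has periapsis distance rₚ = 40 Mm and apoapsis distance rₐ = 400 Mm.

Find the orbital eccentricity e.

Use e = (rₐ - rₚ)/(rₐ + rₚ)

Convert to SI: rₚ = 40 Mm = 4e+07 m; rₐ = 400 Mm = 4e+08 m.
e = (rₐ − rₚ) / (rₐ + rₚ).
e = (4e+08 − 4e+07) / (4e+08 + 4e+07) = 3.6e+08 / 4.4e+08 ≈ 0.8182.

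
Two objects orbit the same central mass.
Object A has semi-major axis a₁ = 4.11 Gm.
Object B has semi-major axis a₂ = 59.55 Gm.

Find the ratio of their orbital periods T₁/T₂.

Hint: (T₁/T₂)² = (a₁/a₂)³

Convert to SI: a₁ = 4.11 Gm = 4.11e+09 m; a₂ = 59.55 Gm = 5.955e+10 m.
From Kepler's third law, (T₁/T₂)² = (a₁/a₂)³, so T₁/T₂ = (a₁/a₂)^(3/2).
a₁/a₂ = 4.11e+09 / 5.955e+10 = 0.0690176.
T₁/T₂ = (0.0690176)^(3/2) ≈ 0.01813.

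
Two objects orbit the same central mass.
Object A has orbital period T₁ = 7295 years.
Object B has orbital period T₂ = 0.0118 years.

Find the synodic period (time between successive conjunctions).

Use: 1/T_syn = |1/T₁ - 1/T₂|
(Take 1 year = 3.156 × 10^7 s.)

Convert to SI: T₁ = 7295 years = 2.3023e+11 s; T₂ = 0.0118 years = 372408 s.
T_syn = |T₁ · T₂ / (T₁ − T₂)|.
T_syn = |2.3023e+11 · 372408 / (2.3023e+11 − 372408)| s ≈ 3.724e+05 s = 0.0118 years.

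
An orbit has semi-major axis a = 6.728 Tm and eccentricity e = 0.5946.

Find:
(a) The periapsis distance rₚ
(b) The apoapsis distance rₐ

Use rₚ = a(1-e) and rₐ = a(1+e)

Convert to SI: a = 6.728 Tm = 6.728e+12 m.
(a) rₚ = a(1 − e) = 6.728e+12 · (1 − 0.5946) = 6.728e+12 · 0.4054 ≈ 2.728e+12 m = 2.728 Tm.
(b) rₐ = a(1 + e) = 6.728e+12 · (1 + 0.5946) = 6.728e+12 · 1.5946 ≈ 1.073e+13 m = 10.73 Tm.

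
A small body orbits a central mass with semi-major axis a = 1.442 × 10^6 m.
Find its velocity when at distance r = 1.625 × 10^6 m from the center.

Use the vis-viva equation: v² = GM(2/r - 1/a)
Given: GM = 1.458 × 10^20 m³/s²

Vis-viva: v = √(GM · (2/r − 1/a)).
2/r − 1/a = 2/1.625e+06 − 1/1.442e+06 = 5.37288e-07 m⁻¹.
v = √(1.458e+20 · 5.37288e-07) m/s ≈ 8.851e+06 m/s = 8851 km/s.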